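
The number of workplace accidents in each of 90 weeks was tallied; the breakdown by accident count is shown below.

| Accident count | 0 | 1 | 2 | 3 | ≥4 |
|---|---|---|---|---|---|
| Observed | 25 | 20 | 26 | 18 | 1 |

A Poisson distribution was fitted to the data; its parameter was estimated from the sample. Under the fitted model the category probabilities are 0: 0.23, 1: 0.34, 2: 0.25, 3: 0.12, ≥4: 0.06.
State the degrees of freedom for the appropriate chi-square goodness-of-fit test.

3

There are k = 5 categories and 1 parameter estimated from the data, so df = 5 − 1 − 1 = 3.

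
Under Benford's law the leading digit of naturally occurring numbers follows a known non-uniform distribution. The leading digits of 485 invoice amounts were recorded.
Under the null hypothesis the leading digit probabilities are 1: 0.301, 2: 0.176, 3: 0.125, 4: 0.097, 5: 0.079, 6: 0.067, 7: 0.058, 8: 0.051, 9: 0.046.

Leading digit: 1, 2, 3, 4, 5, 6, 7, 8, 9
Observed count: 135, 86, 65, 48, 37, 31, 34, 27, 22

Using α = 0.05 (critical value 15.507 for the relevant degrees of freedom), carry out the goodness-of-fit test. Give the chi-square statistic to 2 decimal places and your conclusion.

Expected counts E_i = n·p_i: 485×0.301 = 145.985, 485×0.176 = 85.36, 485×0.125 = 60.625, 485×0.097 = 47.045, 485×0.079 = 38.315, 485×0.067 = 32.495, 485×0.058 = 28.13, 485×0.051 = 24.735, 485×0.046 = 22.31.
cat         O        E   (O−E)²/E
1         135  145.985      0.827
2          86    85.36      0.005
3          65   60.625      0.316
4          48   47.045      0.019
5          37   38.315      0.045
6          31   32.495      0.069
7          34    28.13      1.225
8          27   24.735      0.207
9          22    22.31      0.004
Sum = 2.72
df = 8. Since 2.72 < 15.507, we do not reject H₀.

2.72; do not reject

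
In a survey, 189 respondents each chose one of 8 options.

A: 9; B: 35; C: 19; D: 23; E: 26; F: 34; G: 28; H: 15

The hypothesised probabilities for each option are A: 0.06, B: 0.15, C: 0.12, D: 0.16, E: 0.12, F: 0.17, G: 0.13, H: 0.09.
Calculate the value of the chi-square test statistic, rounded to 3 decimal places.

5.684

Expected counts E_i = n·p_i: 189×0.06 = 11.34, 189×0.15 = 28.35, 189×0.12 = 22.68, 189×0.16 = 30.24, 189×0.12 = 22.68, 189×0.17 = 32.13, 189×0.13 = 24.57, 189×0.09 = 17.01.
A: (9 − 11.34)²/11.34 = 5.4756/11.34 = 0.4829
B: (35 − 28.35)²/28.35 = 44.2225/28.35 = 1.5599
C: (19 − 22.68)²/22.68 = 13.5424/22.68 = 0.5971
D: (23 − 30.24)²/30.24 = 52.4176/30.24 = 1.7334
E: (26 − 22.68)²/22.68 = 11.0224/22.68 = 0.4860
F: (34 − 32.13)²/32.13 = 3.4969/32.13 = 0.1088
G: (28 − 24.57)²/24.57 = 11.7649/24.57 = 0.4788
H: (15 − 17.01)²/17.01 = 4.0401/17.01 = 0.2375
Sum = 5.684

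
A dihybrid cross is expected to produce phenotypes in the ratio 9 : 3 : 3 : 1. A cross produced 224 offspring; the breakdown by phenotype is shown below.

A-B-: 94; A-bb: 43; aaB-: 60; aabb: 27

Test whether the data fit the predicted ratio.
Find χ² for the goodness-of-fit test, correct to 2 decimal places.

Ratio total = 16. Expected counts: 224×9/16 = 126, 224×3/16 = 42, 224×3/16 = 42, 224×1/16 = 14.
A-B-: (94 − 126)²/126 = 1024/126 = 8.127
A-bb: (43 − 42)²/42 = 1/42 = 0.024
aaB-: (60 − 42)²/42 = 324/42 = 7.714
aabb: (27 − 14)²/14 = 169/14 = 12.071
Sum = 27.94

27.94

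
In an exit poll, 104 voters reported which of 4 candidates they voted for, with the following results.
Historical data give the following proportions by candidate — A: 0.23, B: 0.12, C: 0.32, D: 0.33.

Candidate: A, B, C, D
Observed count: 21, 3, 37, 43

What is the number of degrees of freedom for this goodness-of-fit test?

There are k = 4 categories and no parameters were estimated from the data, so df = 4 − 1 = 3.

3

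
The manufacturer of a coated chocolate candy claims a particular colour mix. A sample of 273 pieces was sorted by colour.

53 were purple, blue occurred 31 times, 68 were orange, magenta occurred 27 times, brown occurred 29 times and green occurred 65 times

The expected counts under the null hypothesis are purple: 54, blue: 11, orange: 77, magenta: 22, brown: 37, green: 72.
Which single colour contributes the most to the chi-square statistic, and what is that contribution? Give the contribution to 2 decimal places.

χ² = (53−54)²/54 + (31−11)²/11 + (68−77)²/77 + (27−22)²/22 + (29−37)²/37 + (65−72)²/72
   = 0.019 + 36.364 + 1.052 + 1.136 + 1.730 + 0.681
The largest term is for blue: 36.36.

blue, 36.36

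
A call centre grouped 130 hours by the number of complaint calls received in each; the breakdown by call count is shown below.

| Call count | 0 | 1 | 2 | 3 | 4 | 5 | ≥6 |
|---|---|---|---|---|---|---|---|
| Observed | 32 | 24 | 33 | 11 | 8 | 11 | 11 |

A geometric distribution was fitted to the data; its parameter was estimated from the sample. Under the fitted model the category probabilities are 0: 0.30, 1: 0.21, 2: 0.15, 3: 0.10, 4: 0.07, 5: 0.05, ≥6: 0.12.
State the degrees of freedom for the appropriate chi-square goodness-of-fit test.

There are k = 7 categories and 1 parameter estimated from the data, so df = 7 − 1 − 1 = 5.

5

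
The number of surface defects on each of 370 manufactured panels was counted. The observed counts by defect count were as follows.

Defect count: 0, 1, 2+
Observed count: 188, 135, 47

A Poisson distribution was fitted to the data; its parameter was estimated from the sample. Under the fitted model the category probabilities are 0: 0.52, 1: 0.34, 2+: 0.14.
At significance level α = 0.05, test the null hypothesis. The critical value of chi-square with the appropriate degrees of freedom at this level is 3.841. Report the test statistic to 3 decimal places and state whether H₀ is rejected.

Expected counts E_i = n·p_i: 370×0.52 = 192.4, 370×0.34 = 125.8, 370×0.14 = 51.8.
χ² = (188−192.4)²/192.4 + (135−125.8)²/125.8 + (47−51.8)²/51.8
   = 0.1006 + 0.6728 + 0.4448
Sum = 1.218
df = 1. Since 1.218 < 3.841, we do not reject H₀.

1.218; do not reject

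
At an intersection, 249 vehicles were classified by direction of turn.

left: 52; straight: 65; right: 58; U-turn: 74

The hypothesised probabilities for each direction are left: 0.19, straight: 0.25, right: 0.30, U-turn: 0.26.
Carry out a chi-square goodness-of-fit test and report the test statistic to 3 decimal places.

5.644

Expected counts E_i = n·p_i: 249×0.19 = 47.31, 249×0.25 = 62.25, 249×0.30 = 74.7, 249×0.26 = 64.74.
cat           O        E   (O−E)²/E
left         52    47.31     0.4649
straight     65    62.25     0.1215
right        58     74.7     3.7335
U-turn       74    64.74     1.3245
Sum = 5.644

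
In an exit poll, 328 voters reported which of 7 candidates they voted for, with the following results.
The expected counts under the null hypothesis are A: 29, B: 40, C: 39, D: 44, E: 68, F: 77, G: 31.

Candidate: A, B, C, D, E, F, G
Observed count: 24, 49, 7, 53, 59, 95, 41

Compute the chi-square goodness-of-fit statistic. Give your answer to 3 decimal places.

cat         O        E   (O−E)²/E
A          24       29     0.8621
B          49       40     2.0250
C           7       39    26.2564
D          53       44     1.8409
E          59       68     1.1912
F          95       77     4.2078
G          41       31     3.2258
Sum = 39.609

39.609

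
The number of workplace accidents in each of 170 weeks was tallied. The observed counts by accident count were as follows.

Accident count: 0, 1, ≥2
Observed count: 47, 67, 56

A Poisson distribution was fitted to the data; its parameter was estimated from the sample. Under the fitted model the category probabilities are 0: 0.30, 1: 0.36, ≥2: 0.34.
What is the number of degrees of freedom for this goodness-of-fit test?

1

There are k = 3 categories and 1 parameter estimated from the data, so df = 3 − 1 − 1 = 1.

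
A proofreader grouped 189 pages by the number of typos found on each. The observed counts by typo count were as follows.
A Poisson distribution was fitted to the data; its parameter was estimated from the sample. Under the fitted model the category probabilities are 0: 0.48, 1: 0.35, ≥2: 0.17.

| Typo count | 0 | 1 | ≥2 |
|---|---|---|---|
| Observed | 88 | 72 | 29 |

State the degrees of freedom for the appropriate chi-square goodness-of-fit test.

There are k = 3 categories and 1 parameter estimated from the data, so df = 3 − 1 − 1 = 1.

1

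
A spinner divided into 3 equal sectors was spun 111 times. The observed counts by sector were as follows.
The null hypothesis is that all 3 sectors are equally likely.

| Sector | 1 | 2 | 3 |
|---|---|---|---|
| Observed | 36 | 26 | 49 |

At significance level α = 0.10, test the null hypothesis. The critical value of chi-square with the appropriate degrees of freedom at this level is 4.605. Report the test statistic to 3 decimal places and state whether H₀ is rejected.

Expected count for each of the 3 categories: 111/3 = 37.
cat         O        E   (O−E)²/E
1          36       37     0.0270
2          26       37     3.2703
3          49       37     3.8919
Sum = 7.189
df = 2. Since 7.189 > 4.605, we reject H₀.

7.189; reject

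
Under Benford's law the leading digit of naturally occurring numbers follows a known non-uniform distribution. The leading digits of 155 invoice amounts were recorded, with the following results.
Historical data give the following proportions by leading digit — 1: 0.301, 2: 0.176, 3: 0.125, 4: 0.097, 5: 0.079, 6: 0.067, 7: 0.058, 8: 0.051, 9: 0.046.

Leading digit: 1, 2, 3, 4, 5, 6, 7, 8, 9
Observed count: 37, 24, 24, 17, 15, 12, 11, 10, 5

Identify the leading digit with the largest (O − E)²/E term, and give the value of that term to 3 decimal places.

1, 1.998

Expected counts E_i = n·p_i: 155×0.301 = 46.655, 155×0.176 = 27.28, 155×0.125 = 19.375, 155×0.097 = 15.035, 155×0.079 = 12.245, 155×0.067 = 10.385, 155×0.058 = 8.99, 155×0.051 = 7.905, 155×0.046 = 7.13.
χ² = (37−46.655)²/46.655 + (24−27.28)²/27.28 + (24−19.375)²/19.375 + (17−15.035)²/15.035 + (15−12.245)²/12.245 + (12−10.385)²/10.385 + (11−8.99)²/8.99 + (10−7.905)²/7.905 + (5−7.13)²/7.13
   = 1.9981 + 0.3944 + 1.1040 + 0.2568 + 0.6198 + 0.2512 + 0.4494 + 0.5552 + 0.6363
The largest term is for 1: 1.998.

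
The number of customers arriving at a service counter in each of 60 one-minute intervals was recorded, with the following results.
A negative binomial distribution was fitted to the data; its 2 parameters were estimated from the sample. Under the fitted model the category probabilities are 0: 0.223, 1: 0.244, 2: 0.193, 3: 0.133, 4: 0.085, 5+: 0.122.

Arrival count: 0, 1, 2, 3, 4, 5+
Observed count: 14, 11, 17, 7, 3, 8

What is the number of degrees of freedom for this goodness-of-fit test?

3

There are k = 6 categories and 2 parameters estimated from the data, so df = 6 − 1 − 2 = 3.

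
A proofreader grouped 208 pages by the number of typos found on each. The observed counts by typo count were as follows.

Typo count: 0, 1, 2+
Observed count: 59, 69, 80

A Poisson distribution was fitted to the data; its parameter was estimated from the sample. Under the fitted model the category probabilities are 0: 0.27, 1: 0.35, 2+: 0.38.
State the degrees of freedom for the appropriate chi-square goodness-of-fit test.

1

There are k = 3 categories and 1 parameter estimated from the data, so df = 3 − 1 − 1 = 1.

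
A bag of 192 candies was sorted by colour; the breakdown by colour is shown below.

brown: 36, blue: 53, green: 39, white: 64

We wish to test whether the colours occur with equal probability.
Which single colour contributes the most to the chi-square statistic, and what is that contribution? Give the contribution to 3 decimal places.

Under H₀ each category has probability 1/4, so each expected count is 192/4 = 48.
brown: (36 − 48)²/48 = 144/48 = 3.0000
blue: (53 − 48)²/48 = 25/48 = 0.5208
green: (39 − 48)²/48 = 81/48 = 1.6875
white: (64 − 48)²/48 = 256/48 = 5.3333
The largest term is for white: 5.333.

white, 5.333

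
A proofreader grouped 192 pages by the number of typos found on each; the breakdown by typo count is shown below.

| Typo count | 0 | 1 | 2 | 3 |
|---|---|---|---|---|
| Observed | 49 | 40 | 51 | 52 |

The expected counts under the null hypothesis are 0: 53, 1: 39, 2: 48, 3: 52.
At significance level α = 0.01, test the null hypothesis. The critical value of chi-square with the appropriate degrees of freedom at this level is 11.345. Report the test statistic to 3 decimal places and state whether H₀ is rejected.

0.515; do not reject

0: (49 − 53)²/53 = 16/53 = 0.3019
1: (40 − 39)²/39 = 1/39 = 0.0256
2: (51 − 48)²/48 = 9/48 = 0.1875
3: (52 − 52)²/52 = 0/52 = 0.0000
Sum = 0.515
df = 3. Since 0.515 < 11.345, we do not reject H₀.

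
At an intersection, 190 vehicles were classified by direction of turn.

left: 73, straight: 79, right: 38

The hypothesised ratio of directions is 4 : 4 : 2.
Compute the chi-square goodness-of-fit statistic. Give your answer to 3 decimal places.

0.237

Ratio total = 10. Expected counts: 190×4/10 = 76, 190×4/10 = 76, 190×2/10 = 38.
left: (73 − 76)²/76 = 9/76 = 0.1184
straight: (79 − 76)²/76 = 9/76 = 0.1184
right: (38 − 38)²/38 = 0/38 = 0.0000
Sum = 0.237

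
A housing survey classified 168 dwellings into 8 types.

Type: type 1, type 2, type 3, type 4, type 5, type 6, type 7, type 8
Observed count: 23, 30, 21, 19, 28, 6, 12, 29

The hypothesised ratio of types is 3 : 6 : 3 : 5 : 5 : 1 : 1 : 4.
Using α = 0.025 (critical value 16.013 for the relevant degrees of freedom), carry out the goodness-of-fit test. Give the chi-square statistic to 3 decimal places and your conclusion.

14.097; do not reject

Ratio total = 28. Expected counts: 168×3/28 = 18, 168×6/28 = 36, 168×3/28 = 18, 168×5/28 = 30, 168×5/28 = 30, 168×1/28 = 6, 168×1/28 = 6, 168×4/28 = 24.
cat         O        E   (O−E)²/E
type 1     23       18     1.3889
type 2     30       36     1.0000
type 3     21       18     0.5000
type 4     19       30     4.0333
type 5     28       30     0.1333
type 6      6        6     0.0000
type 7     12        6     6.0000
type 8     29       24     1.0417
Sum = 14.097
df = 7. Since 14.097 < 16.013, we do not reject H₀.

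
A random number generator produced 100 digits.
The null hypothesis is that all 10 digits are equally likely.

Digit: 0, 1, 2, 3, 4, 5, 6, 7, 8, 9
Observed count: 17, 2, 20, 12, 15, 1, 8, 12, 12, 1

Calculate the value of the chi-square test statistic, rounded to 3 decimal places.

Under H₀ each category has probability 1/10, so each expected count is 100/10 = 10.
χ² = (17−10)²/10 + (2−10)²/10 + (20−10)²/10 + (12−10)²/10 + (15−10)²/10 + (1−10)²/10 + (8−10)²/10 + (12−10)²/10 + (12−10)²/10 + (1−10)²/10
   = 4.9000 + 6.4000 + 10.0000 + 0.4000 + 2.5000 + 8.1000 + 0.4000 + 0.4000 + 0.4000 + 8.1000
Sum = 41.600

41.600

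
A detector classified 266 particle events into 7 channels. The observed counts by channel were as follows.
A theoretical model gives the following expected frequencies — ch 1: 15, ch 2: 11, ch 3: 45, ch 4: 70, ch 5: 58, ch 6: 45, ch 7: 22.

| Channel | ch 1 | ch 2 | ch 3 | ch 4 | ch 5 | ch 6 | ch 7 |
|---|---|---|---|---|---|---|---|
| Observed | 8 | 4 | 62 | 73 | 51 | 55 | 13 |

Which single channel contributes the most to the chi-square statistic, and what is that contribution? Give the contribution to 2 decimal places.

ch 1: (8 − 15)²/15 = 49/15 = 3.267
ch 2: (4 − 11)²/11 = 49/11 = 4.455
ch 3: (62 − 45)²/45 = 289/45 = 6.422
ch 4: (73 − 70)²/70 = 9/70 = 0.129
ch 5: (51 − 58)²/58 = 49/58 = 0.845
ch 6: (55 − 45)²/45 = 100/45 = 2.222
ch 7: (13 − 22)²/22 = 81/22 = 3.682
The largest term is for ch 3: 6.42.

ch 3, 6.42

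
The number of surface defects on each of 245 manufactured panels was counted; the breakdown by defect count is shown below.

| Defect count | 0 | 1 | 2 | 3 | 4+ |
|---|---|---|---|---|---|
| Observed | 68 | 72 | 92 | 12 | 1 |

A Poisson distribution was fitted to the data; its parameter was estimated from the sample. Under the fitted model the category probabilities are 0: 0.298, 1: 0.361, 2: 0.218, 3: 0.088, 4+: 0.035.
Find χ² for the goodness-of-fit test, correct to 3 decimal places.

Expected counts E_i = n·p_i: 245×0.298 = 73.01, 245×0.361 = 88.445, 245×0.218 = 53.41, 245×0.088 = 21.56, 245×0.035 = 8.575.
χ² = (68−73.01)²/73.01 + (72−88.445)²/88.445 + (92−53.41)²/53.41 + (12−21.56)²/21.56 + (1−8.575)²/8.575
   = 0.3438 + 3.0577 + 27.8822 + 4.2390 + 6.6916
Sum = 42.214

42.214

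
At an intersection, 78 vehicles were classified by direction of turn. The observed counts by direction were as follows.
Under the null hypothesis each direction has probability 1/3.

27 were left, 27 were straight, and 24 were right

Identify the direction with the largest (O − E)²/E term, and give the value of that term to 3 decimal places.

right, 0.154

Under H₀ each category has probability 1/3, so each expected count is 78/3 = 26.
χ² = (27−26)²/26 + (27−26)²/26 + (24−26)²/26
   = 0.0385 + 0.0385 + 0.1538
The largest term is for right: 0.154.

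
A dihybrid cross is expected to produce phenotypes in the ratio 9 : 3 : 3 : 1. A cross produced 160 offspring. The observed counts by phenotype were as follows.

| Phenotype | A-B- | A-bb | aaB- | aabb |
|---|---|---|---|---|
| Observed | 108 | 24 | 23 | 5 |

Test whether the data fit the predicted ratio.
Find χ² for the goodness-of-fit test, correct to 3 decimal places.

Ratio total = 16. Expected counts: 160×9/16 = 90, 160×3/16 = 30, 160×3/16 = 30, 160×1/16 = 10.
χ² = (108−90)²/90 + (24−30)²/30 + (23−30)²/30 + (5−10)²/10
   = 3.6000 + 1.2000 + 1.6333 + 2.5000
Sum = 8.933

8.933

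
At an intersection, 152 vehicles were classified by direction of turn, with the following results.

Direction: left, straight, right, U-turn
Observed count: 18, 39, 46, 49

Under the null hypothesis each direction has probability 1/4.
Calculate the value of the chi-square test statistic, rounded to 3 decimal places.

15.421

Expected count for each of the 4 categories: 152/4 = 38.
cat           O        E   (O−E)²/E
left         18       38    10.5263
straight     39       38     0.0263
right        46       38     1.6842
U-turn       49       38     3.1842
Sum = 15.421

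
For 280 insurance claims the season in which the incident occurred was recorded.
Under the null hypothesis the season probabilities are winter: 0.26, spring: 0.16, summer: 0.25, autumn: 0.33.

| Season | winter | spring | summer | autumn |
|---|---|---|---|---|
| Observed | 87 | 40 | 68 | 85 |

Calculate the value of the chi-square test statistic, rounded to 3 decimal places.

Expected counts E_i = n·p_i: 280×0.26 = 72.8, 280×0.16 = 44.8, 280×0.25 = 70, 280×0.33 = 92.4.
χ² = (87−72.8)²/72.8 + (40−44.8)²/44.8 + (68−70)²/70 + (85−92.4)²/92.4
   = 2.7698 + 0.5143 + 0.0571 + 0.5926
Sum = 3.934

3.934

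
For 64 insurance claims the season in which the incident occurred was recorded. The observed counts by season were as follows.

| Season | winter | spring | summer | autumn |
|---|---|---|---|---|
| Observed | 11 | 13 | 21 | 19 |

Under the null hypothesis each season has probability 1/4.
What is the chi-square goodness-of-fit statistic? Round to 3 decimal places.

Under H₀ each category has probability 1/4, so each expected count is 64/4 = 16.
cat         O        E   (O−E)²/E
winter     11       16     1.5625
spring     13       16     0.5625
summer     21       16     1.5625
autumn     19       16     0.5625
Sum = 4.250

4.250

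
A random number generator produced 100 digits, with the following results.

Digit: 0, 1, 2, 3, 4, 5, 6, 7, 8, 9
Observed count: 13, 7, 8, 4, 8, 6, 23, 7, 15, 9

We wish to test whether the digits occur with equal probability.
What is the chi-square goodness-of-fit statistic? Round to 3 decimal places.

Under H₀ each category has probability 1/10, so each expected count is 100/10 = 10.
cat         O        E   (O−E)²/E
0          13       10     0.9000
1           7       10     0.9000
2           8       10     0.4000
3           4       10     3.6000
4           8       10     0.4000
5           6       10     1.6000
6          23       10    16.9000
7           7       10     0.9000
8          15       10     2.5000
9           9       10     0.1000
Sum = 28.200

28.200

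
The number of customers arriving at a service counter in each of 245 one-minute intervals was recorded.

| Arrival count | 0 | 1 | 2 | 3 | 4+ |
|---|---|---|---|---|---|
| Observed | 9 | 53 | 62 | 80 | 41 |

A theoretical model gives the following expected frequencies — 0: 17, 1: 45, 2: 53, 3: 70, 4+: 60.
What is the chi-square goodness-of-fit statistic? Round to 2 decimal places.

cat         O        E   (O−E)²/E
0           9       17      3.765
1          53       45      1.422
2          62       53      1.528
3          80       70      1.429
4+         41       60      6.017
Sum = 14.16

14.16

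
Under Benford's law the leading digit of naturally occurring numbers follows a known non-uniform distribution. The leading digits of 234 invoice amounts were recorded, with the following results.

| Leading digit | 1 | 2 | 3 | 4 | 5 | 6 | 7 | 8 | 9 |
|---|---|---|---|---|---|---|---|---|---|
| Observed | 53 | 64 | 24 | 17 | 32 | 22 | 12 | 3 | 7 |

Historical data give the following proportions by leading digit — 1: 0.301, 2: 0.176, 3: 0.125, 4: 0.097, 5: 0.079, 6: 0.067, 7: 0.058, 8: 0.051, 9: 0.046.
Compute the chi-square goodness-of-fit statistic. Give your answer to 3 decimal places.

39.943

Expected counts E_i = n·p_i: 234×0.301 = 70.434, 234×0.176 = 41.184, 234×0.125 = 29.25, 234×0.097 = 22.698, 234×0.079 = 18.486, 234×0.067 = 15.678, 234×0.058 = 13.572, 234×0.051 = 11.934, 234×0.046 = 10.764.
χ² = (53−70.434)²/70.434 + (64−41.184)²/41.184 + (24−29.25)²/29.25 + (17−22.698)²/22.698 + (32−18.486)²/18.486 + (22−15.678)²/15.678 + (12−13.572)²/13.572 + (3−11.934)²/11.934 + (7−10.764)²/10.764
   = 4.3153 + 12.6401 + 0.9423 + 1.4304 + 9.8793 + 2.5493 + 0.1821 + 6.6881 + 1.3162
Sum = 39.943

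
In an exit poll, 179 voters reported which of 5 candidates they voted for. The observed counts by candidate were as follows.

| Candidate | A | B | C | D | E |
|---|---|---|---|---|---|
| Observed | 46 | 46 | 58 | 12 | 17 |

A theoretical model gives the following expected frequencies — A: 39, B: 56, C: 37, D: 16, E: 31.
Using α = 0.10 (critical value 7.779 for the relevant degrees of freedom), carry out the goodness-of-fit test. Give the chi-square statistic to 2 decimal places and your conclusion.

22.28; reject

cat         O        E   (O−E)²/E
A          46       39      1.256
B          46       56      1.786
C          58       37     11.919
D          12       16      1.000
E          17       31      6.323
Sum = 22.28
df = 4. Since 22.28 > 7.779, we reject H₀.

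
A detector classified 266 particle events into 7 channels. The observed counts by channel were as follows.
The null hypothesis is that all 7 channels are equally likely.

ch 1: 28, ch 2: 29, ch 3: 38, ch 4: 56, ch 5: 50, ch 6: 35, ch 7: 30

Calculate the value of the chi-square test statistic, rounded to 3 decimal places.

19.000

Expected count for each of the 7 categories: 266/7 = 38.
χ² = (28−38)²/38 + (29−38)²/38 + (38−38)²/38 + (56−38)²/38 + (50−38)²/38 + (35−38)²/38 + (30−38)²/38
   = 2.6316 + 2.1316 + 0.0000 + 8.5263 + 3.7895 + 0.2368 + 1.6842
Sum = 19.000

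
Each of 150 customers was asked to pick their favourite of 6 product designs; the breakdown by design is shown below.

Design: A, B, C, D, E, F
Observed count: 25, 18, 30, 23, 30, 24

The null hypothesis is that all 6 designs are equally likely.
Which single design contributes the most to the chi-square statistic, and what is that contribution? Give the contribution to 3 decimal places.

B, 1.960

Under H₀ each category has probability 1/6, so each expected count is 150/6 = 25.
A: (25 − 25)²/25 = 0/25 = 0.0000
B: (18 − 25)²/25 = 49/25 = 1.9600
C: (30 − 25)²/25 = 25/25 = 1.0000
D: (23 − 25)²/25 = 4/25 = 0.1600
E: (30 − 25)²/25 = 25/25 = 1.0000
F: (24 − 25)²/25 = 1/25 = 0.0400
The largest term is for B: 1.960.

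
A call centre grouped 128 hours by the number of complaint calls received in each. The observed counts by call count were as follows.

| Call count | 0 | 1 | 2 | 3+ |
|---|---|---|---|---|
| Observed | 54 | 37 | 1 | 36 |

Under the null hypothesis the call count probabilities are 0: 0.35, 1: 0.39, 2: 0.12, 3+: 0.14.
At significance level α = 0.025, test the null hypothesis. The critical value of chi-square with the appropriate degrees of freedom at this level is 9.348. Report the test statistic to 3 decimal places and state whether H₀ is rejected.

Expected counts E_i = n·p_i: 128×0.35 = 44.8, 128×0.39 = 49.92, 128×0.12 = 15.36, 128×0.14 = 17.92.
χ² = (54−44.8)²/44.8 + (37−49.92)²/49.92 + (1−15.36)²/15.36 + (36−17.92)²/17.92
   = 1.8893 + 3.3439 + 13.4251 + 18.2414
Sum = 36.900
df = 3. Since 36.900 > 9.348, we reject H₀.

36.900; reject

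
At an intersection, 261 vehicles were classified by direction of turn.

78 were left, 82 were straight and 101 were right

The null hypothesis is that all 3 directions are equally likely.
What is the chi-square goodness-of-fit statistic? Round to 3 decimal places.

3.471

Expected count for each of the 3 categories: 261/3 = 87.
left: (78 − 87)²/87 = 81/87 = 0.9310
straight: (82 − 87)²/87 = 25/87 = 0.2874
right: (101 − 87)²/87 = 196/87 = 2.2529
Sum = 3.471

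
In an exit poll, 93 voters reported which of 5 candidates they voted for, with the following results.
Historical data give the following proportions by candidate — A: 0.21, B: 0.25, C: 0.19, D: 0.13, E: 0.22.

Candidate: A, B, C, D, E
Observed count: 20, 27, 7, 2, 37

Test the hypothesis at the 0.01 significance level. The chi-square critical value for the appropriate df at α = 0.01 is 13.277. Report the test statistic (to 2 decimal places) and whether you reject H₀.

28.85; reject

Expected counts E_i = n·p_i: 93×0.21 = 19.53, 93×0.25 = 23.25, 93×0.19 = 17.67, 93×0.13 = 12.09, 93×0.22 = 20.46.
A: (20 − 19.53)²/19.53 = 0.2209/19.53 = 0.011
B: (27 − 23.25)²/23.25 = 14.0625/23.25 = 0.605
C: (7 − 17.67)²/17.67 = 113.8489/17.67 = 6.443
D: (2 − 12.09)²/12.09 = 101.8081/12.09 = 8.421
E: (37 − 20.46)²/20.46 = 273.5716/20.46 = 13.371
Sum = 28.85
df = 4. Since 28.85 > 13.277, we reject H₀.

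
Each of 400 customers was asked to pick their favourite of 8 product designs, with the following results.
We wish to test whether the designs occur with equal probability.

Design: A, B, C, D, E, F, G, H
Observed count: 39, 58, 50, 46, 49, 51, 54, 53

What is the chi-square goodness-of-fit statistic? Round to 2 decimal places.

Expected count for each of the 8 categories: 400/8 = 50.
χ² = (39−50)²/50 + (58−50)²/50 + (50−50)²/50 + (46−50)²/50 + (49−50)²/50 + (51−50)²/50 + (54−50)²/50 + (53−50)²/50
   = 2.420 + 1.280 + 0.000 + 0.320 + 0.020 + 0.020 + 0.320 + 0.180
Sum = 4.56

4.56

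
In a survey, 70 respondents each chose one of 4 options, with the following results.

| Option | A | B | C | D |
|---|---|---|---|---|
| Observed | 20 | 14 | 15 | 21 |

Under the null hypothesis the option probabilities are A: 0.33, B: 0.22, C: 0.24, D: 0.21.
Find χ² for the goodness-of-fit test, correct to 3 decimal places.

Expected counts E_i = n·p_i: 70×0.33 = 23.1, 70×0.22 = 15.4, 70×0.24 = 16.8, 70×0.21 = 14.7.
χ² = (20−23.1)²/23.1 + (14−15.4)²/15.4 + (15−16.8)²/16.8 + (21−14.7)²/14.7
   = 0.4160 + 0.1273 + 0.1929 + 2.7000
Sum = 3.436

3.436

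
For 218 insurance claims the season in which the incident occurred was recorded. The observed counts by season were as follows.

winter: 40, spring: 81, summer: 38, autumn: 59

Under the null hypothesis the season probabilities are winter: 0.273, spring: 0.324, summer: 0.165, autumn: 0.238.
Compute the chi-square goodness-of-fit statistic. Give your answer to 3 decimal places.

Expected counts E_i = n·p_i: 218×0.273 = 59.514, 218×0.324 = 70.632, 218×0.165 = 35.97, 218×0.238 = 51.884.
cat         O        E   (O−E)²/E
winter     40   59.514     6.3984
spring     81   70.632     1.5219
summer     38    35.97     0.1146
autumn     59   51.884     0.9760
Sum = 9.011

9.011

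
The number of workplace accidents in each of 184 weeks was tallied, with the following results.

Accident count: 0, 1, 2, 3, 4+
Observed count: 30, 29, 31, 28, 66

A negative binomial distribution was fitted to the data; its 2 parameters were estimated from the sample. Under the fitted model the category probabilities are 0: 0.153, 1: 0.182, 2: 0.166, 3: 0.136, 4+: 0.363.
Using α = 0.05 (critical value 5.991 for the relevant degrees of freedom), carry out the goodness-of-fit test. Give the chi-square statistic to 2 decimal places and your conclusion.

1.09; do not reject

Expected counts E_i = n·p_i: 184×0.153 = 28.152, 184×0.182 = 33.488, 184×0.166 = 30.544, 184×0.136 = 25.024, 184×0.363 = 66.792.
χ² = (30−28.152)²/28.152 + (29−33.488)²/33.488 + (31−30.544)²/30.544 + (28−25.024)²/25.024 + (66−66.792)²/66.792
   = 0.121 + 0.601 + 0.007 + 0.354 + 0.009
Sum = 1.09
df = 2. Since 1.09 < 5.991, we do not reject H₀.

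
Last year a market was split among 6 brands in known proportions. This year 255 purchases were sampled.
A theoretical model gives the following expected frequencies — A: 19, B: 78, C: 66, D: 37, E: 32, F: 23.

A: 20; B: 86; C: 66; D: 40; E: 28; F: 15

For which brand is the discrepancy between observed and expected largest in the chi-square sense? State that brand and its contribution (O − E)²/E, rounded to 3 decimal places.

F, 2.783

χ² = (20−19)²/19 + (86−78)²/78 + (66−66)²/66 + (40−37)²/37 + (28−32)²/32 + (15−23)²/23
   = 0.0526 + 0.8205 + 0.0000 + 0.2432 + 0.5000 + 2.7826
The largest term is for F: 2.783.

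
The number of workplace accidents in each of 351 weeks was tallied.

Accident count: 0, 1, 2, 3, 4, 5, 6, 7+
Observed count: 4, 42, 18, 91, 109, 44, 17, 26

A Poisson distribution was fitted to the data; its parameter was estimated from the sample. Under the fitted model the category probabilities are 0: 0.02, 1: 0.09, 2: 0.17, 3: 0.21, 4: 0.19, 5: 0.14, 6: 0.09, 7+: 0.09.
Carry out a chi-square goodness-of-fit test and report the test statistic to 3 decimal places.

72.993

Expected counts E_i = n·p_i: 351×0.02 = 7.02, 351×0.09 = 31.59, 351×0.17 = 59.67, 351×0.21 = 73.71, 351×0.19 = 66.69, 351×0.14 = 49.14, 351×0.09 = 31.59, 351×0.09 = 31.59.
cat         O        E   (O−E)²/E
0           4     7.02     1.2992
1          42    31.59     3.4305
2          18    59.67    29.0999
3          91    73.71     4.0557
4         109    66.69    26.8426
5          44    49.14     0.5376
6          17    31.59     6.7385
7+         26    31.59     0.9892
Sum = 72.993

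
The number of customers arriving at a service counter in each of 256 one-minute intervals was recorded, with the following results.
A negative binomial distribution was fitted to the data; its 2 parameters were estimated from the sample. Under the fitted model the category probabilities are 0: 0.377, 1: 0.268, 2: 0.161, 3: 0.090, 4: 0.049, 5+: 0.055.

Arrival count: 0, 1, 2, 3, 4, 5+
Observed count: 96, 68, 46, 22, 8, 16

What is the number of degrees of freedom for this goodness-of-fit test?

3

There are k = 6 categories and 2 parameters estimated from the data, so df = 6 − 1 − 2 = 3.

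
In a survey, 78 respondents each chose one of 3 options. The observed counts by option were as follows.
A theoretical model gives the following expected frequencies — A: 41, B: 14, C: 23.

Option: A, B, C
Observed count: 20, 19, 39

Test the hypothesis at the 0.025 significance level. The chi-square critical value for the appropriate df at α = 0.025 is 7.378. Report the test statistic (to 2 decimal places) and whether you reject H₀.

23.67; reject

A: (20 − 41)²/41 = 441/41 = 10.756
B: (19 − 14)²/14 = 25/14 = 1.786
C: (39 − 23)²/23 = 256/23 = 11.130
Sum = 23.67
df = 2. Since 23.67 > 7.378, we reject H₀.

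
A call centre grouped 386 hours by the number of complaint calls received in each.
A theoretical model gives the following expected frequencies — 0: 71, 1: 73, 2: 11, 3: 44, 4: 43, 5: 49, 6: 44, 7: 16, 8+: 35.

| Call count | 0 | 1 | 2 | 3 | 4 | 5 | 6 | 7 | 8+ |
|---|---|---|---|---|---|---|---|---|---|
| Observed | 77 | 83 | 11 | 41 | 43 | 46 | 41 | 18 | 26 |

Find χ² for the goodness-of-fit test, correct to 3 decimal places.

5.034

χ² = (77−71)²/71 + (83−73)²/73 + (11−11)²/11 + (41−44)²/44 + (43−43)²/43 + (46−49)²/49 + (41−44)²/44 + (18−16)²/16 + (26−35)²/35
   = 0.5070 + 1.3699 + 0.0000 + 0.2045 + 0.0000 + 0.1837 + 0.2045 + 0.2500 + 2.3143
Sum = 5.034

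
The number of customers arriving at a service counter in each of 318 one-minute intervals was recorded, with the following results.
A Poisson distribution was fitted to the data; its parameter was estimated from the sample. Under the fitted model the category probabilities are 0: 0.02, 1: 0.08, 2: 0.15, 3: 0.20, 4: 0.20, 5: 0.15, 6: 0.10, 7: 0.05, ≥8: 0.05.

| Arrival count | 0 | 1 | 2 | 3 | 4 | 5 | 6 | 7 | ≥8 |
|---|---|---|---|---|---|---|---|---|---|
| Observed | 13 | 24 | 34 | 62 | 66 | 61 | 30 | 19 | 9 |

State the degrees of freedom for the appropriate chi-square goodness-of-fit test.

There are k = 9 categories and 1 parameter estimated from the data, so df = 9 − 1 − 1 = 7.

7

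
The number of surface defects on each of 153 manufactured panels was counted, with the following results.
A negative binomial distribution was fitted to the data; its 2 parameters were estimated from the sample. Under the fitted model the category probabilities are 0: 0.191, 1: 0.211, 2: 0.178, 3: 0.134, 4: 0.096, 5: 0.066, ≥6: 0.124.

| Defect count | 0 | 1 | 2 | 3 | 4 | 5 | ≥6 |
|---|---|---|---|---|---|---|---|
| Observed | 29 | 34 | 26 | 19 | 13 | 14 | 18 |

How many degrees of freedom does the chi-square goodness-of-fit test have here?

There are k = 7 categories and 2 parameters estimated from the data, so df = 7 − 1 − 2 = 4.

4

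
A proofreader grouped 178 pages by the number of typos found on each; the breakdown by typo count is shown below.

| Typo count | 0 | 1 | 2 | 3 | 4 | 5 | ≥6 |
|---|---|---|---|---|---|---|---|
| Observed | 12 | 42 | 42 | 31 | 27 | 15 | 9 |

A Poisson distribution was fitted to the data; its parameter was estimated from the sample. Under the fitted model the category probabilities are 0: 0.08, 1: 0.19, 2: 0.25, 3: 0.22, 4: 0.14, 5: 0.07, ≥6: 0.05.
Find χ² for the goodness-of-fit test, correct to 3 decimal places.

4.864

Expected counts E_i = n·p_i: 178×0.08 = 14.24, 178×0.19 = 33.82, 178×0.25 = 44.5, 178×0.22 = 39.16, 178×0.14 = 24.92, 178×0.07 = 12.46, 178×0.05 = 8.9.
χ² = (12−14.24)²/14.24 + (42−33.82)²/33.82 + (42−44.5)²/44.5 + (31−39.16)²/39.16 + (27−24.92)²/24.92 + (15−12.46)²/12.46 + (9−8.9)²/8.9
   = 0.3524 + 1.9785 + 0.1404 + 1.7003 + 0.1736 + 0.5178 + 0.0011
Sum = 4.864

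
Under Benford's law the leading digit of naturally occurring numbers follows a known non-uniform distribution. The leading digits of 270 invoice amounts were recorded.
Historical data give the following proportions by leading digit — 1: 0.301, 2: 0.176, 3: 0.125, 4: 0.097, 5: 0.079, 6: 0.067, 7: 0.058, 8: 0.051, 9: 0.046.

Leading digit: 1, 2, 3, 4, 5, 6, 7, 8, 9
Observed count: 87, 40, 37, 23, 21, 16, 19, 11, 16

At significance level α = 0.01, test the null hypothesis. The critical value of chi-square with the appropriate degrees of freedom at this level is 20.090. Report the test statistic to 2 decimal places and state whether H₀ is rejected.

4.84; do not reject

Expected counts E_i = n·p_i: 270×0.301 = 81.27, 270×0.176 = 47.52, 270×0.125 = 33.75, 270×0.097 = 26.19, 270×0.079 = 21.33, 270×0.067 = 18.09, 270×0.058 = 15.66, 270×0.051 = 13.77, 270×0.046 = 12.42.
cat         O        E   (O−E)²/E
1          87    81.27      0.404
2          40    47.52      1.190
3          37    33.75      0.313
4          23    26.19      0.389
5          21    21.33      0.005
6          16    18.09      0.241
7          19    15.66      0.712
8          11    13.77      0.557
9          16    12.42      1.032
Sum = 4.84
df = 8. Since 4.84 < 20.090, we do not reject H₀.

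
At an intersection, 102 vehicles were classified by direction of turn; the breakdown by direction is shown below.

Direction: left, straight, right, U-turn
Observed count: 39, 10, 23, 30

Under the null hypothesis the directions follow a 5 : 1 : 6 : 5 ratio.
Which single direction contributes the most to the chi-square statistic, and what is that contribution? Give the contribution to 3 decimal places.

right, 4.694

Ratio total = 17. Expected counts: 102×5/17 = 30, 102×1/17 = 6, 102×6/17 = 36, 102×5/17 = 30.
χ² = (39−30)²/30 + (10−6)²/6 + (23−36)²/36 + (30−30)²/30
   = 2.7000 + 2.6667 + 4.6944 + 0.0000
The largest term is for right: 4.694.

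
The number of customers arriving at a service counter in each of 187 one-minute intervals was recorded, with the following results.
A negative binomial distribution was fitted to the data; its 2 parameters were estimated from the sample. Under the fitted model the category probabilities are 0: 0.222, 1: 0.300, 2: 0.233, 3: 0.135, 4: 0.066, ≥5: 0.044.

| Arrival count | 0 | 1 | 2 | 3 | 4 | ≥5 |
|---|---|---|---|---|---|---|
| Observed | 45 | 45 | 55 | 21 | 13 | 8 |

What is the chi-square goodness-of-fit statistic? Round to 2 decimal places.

6.24

Expected counts E_i = n·p_i: 187×0.222 = 41.514, 187×0.300 = 56.1, 187×0.233 = 43.571, 187×0.135 = 25.245, 187×0.066 = 12.342, 187×0.044 = 8.228.
0: (45 − 41.514)²/41.514 = 12.152196/41.514 = 0.293
1: (45 − 56.1)²/56.1 = 123.21/56.1 = 2.196
2: (55 − 43.571)²/43.571 = 130.622041/43.571 = 2.998
3: (21 − 25.245)²/25.245 = 18.020025/25.245 = 0.714
4: (13 − 12.342)²/12.342 = 0.432964/12.342 = 0.035
≥5: (8 − 8.228)²/8.228 = 0.051984/8.228 = 0.006
Sum = 6.24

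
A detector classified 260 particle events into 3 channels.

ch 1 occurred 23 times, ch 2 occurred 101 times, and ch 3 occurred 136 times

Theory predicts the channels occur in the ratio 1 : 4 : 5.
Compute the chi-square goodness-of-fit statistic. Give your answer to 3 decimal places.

Ratio total = 10. Expected counts: 260×1/10 = 26, 260×4/10 = 104, 260×5/10 = 130.
cat         O        E   (O−E)²/E
ch 1       23       26     0.3462
ch 2      101      104     0.0865
ch 3      136      130     0.2769
Sum = 0.710

0.710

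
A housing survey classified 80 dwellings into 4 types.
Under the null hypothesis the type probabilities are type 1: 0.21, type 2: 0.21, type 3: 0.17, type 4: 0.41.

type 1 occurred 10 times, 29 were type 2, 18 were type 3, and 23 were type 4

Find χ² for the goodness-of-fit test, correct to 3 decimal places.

15.963

Expected counts E_i = n·p_i: 80×0.21 = 16.8, 80×0.21 = 16.8, 80×0.17 = 13.6, 80×0.41 = 32.8.
cat         O        E   (O−E)²/E
type 1     10     16.8     2.7524
type 2     29     16.8     8.8595
type 3     18     13.6     1.4235
type 4     23     32.8     2.9280
Sum = 15.963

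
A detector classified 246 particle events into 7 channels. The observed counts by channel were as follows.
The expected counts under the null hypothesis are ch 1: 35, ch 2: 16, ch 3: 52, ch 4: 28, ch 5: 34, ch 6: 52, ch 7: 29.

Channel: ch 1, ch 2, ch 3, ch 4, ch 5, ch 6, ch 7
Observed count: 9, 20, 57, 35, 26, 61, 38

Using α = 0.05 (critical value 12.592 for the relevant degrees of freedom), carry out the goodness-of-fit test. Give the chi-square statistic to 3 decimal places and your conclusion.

cat         O        E   (O−E)²/E
ch 1        9       35    19.3143
ch 2       20       16     1.0000
ch 3       57       52     0.4808
ch 4       35       28     1.7500
ch 5       26       34     1.8824
ch 6       61       52     1.5577
ch 7       38       29     2.7931
Sum = 28.778
df = 6. Since 28.778 > 12.592, we reject H₀.

28.778; reject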